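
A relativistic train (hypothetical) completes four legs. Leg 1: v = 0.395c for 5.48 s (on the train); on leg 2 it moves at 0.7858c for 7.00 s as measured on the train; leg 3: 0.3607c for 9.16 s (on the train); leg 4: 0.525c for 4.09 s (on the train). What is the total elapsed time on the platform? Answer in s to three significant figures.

Leg 1: γ = 1/√(1 − 0.395²) = 1/√0.8440 = 1.089; Δt_1 = 1.089 × 5.48 = 5.965 s.
Leg 2: γ = 1/√(1 − 0.7858²) = 1/√0.3825 = 1.617; Δt_2 = 1.617 × 7.00 = 11.32 s.
Leg 3: γ = 1/√(1 − 0.3607²) = 1/√0.8699 = 1.072; Δt_3 = 1.072 × 9.16 = 9.821 s.
Leg 4: γ = 1/√(1 − 0.525²) = 1/√0.7244 = 1.175; Δt_4 = 1.175 × 4.09 = 4.806 s.
Total: 5.965 + 11.32 + 9.821 + 4.806 s.

Δt = 31.9 s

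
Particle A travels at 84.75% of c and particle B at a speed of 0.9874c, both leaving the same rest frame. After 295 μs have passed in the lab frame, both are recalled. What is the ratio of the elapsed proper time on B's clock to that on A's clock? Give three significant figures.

τ_B/τ_A = 0.298

A: β = 0.8475; γ = 1/√(1 − 0.8475²) = 1/√0.2817 = 1.884. B: γ = 1/√(1 − 0.9874²) = 1/√0.02504 = 6.319.
τ_A/τ_B = γ_B/γ_A = 6.319/1.884 = 3.354, so τ_B/τ_A = 0.2981.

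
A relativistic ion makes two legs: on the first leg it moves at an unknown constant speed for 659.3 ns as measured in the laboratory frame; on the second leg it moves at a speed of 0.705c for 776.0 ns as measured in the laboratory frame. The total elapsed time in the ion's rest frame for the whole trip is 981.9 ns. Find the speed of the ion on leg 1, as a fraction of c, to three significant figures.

Leg 1: speed unknown; τ_1 = 659.3/γ_1.
Leg 2: γ = 1/√(1 − 0.705²) = 1/√0.5030 = 1.410; τ_2 = 776.0/1.410 = 550.3 ns.
Total proper time: τ_1 + 550.3 = 981.9, so τ_1 = 981.9 − 550.3 = 431.6 ns.
γ_1 = 659.3/431.6 = 1.528; β = √(1 − 1/γ²) = √0.5715.

β = 0.756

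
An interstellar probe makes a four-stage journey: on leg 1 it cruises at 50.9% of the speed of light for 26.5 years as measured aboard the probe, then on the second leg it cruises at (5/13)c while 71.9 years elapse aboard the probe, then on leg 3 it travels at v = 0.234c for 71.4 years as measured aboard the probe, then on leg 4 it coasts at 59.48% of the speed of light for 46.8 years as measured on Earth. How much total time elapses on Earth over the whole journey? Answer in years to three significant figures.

Δt = 229 years

Leg 1: β = 0.509; γ = 1/√(1 − 0.509²) = 1/√0.7409 = 1.162; Δt_1 = 1.162 × 26.5 = 30.79 years.
Leg 2: γ = 1/√(1 − (5/13)²) = 13/12 ≈ 1.083; Δt_2 = 1.083 × 71.9 = 77.89 years.
Leg 3: γ = 1/√(1 − 0.234²) = 1/√0.9452 = 1.029; Δt_3 = 1.029 × 71.4 = 73.44 years.
Leg 4: 46.8 years is already measured on Earth.
Total: 30.79 + 77.89 + 73.44 + 46.80 years.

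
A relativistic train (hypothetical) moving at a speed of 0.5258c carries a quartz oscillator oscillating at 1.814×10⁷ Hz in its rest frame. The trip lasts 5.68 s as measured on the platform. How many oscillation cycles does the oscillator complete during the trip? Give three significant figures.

γ = 1/√(1 − 0.5258²) = 1/√0.7235 = 1.176
The oscillator's own cycle count is N = f × τ where τ is the proper time on the train. τ = Δt/γ = 5.68/1.176 = 4.831 s = 4.831×10⁰ s.
N = 1.814×10⁷ × 4.831×10⁰ = 8.764×10⁷.

N = 8.76×10⁷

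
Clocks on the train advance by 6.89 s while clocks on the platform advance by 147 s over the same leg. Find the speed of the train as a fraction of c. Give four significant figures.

β = 0.9989

The proper time is measured on the train (both events occur at the train's location); Δt is measured on the platform. γ = Δt/τ = 147/6.89 = 21.34.
β = √(1 − 1/γ²) = √(1 − 0.002197) = √0.9978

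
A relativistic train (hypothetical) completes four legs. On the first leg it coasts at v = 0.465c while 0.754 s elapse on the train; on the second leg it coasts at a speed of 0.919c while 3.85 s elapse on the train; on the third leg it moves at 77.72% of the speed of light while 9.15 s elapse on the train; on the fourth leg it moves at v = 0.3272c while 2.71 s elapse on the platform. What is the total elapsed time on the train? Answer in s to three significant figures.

τ = 16.3 s

Leg 1: 0.754 s is already measured on the train.
Leg 2: 3.85 s is already measured on the train.
Leg 3: 9.15 s is already measured on the train.
Leg 4: γ = 1/√(1 − 0.3272²) = 1/√0.8929 = 1.058; τ_4 = 2.71/1.058 = 2.561 s.
Total: 0.7540 + 3.850 + 9.150 + 2.561 s.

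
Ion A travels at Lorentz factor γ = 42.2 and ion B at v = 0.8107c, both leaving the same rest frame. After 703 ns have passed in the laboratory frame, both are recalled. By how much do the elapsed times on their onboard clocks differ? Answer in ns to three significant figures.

A: γ = 42.2; τ_A = 703/42.20 = 16.66 ns.
B: γ = 1/√(1 − 0.8107²) = 1/√0.3428 = 1.708; τ_B = 703/1.708 = 411.6 ns.

|τ_A − τ_B| = 395 ns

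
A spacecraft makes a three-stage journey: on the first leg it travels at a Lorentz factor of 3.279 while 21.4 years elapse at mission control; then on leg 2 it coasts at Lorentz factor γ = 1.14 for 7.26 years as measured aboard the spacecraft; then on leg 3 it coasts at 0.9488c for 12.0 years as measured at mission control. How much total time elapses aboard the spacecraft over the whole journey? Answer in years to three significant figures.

τ = 17.6 years

Leg 1: γ = 3.279; τ_1 = 21.4/3.279 = 6.526 years.
Leg 2: 7.26 years is already measured aboard the spacecraft.
Leg 3: γ = 1/√(1 − 0.9488²) = 1/√0.09978 = 3.166; τ_3 = 12.0/3.166 = 3.791 years.
Total: 6.526 + 7.260 + 3.791 years.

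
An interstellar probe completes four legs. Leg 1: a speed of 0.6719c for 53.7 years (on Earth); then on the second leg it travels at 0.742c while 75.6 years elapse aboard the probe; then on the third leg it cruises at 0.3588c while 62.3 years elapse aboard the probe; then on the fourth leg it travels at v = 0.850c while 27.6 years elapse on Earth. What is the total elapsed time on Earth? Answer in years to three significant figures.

Leg 1: 53.7 years is already measured on Earth.
Leg 2: γ = 1/√(1 − 0.742²) = 1/√0.4494 = 1.492; Δt_2 = 1.492 × 75.6 = 112.8 years.
Leg 3: γ = 1/√(1 − 0.3588²) = 1/√0.8713 = 1.071; Δt_3 = 1.071 × 62.3 = 66.74 years.
Leg 4: 27.6 years is already measured on Earth.
Total: 53.70 + 112.8 + 66.74 + 27.60 years.

Δt = 261 years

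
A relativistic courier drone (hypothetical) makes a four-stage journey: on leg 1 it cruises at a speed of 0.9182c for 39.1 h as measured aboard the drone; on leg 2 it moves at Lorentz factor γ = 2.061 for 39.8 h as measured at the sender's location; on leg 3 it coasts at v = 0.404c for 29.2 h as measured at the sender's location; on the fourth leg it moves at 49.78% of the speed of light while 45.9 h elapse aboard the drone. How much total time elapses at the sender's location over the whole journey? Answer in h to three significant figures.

Δt = 221 h

Leg 1: γ = 1/√(1 − 0.9182²) = 1/√0.1569 = 2.525; Δt_1 = 2.525 × 39.1 = 98.71 h.
Leg 2: 39.8 h is already measured at the sender's location.
Leg 3: 29.2 h is already measured at the sender's location.
Leg 4: β = 0.4978; γ = 1/√(1 − 0.4978²) = 1/√0.7522 = 1.153; Δt_4 = 1.153 × 45.9 = 52.92 h.
Total: 98.71 + 39.80 + 29.20 + 52.92 h.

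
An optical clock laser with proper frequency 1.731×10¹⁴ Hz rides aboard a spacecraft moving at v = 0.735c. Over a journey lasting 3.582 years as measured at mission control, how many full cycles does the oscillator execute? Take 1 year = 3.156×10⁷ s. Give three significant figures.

N = 1.33×10²²

γ = 1/√(1 − 0.735²) = 1/√0.4598 = 1.475
The oscillator's own cycle count is N = f × τ where τ is the proper time aboard the spacecraft. τ = Δt/γ = 3.582/1.475 = 2.429 years = 7.665×10⁷ s.
N = 1.731×10¹⁴ × 7.665×10⁷ = 1.327×10²².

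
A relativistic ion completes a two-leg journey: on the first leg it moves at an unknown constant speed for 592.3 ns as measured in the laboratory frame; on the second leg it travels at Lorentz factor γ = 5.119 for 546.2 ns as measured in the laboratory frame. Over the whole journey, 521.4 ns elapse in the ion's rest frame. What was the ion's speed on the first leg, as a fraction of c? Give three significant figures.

β = 0.714

Leg 1: speed unknown; τ_1 = 592.3/γ_1.
Leg 2: γ = 5.119; τ_2 = 546.2/5.119 = 106.7 ns.
Total proper time: τ_1 + 106.7 = 521.4, so τ_1 = 521.4 − 106.7 = 414.7 ns.
γ_1 = 592.3/414.7 = 1.428; β = √(1 − 1/γ²) = √0.5098.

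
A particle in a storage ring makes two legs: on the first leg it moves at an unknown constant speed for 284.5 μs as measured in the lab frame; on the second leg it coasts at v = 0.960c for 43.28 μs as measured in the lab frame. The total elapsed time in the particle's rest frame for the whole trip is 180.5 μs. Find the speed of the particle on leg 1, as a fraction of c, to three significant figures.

β = 0.806

Leg 1: speed unknown; τ_1 = 284.5/γ_1.
Leg 2: γ = 1/√(1 − 0.960²) = 1/√0.07840 = 3.571; τ_2 = 43.28/3.571 = 12.12 μs.
Total proper time: τ_1 + 12.12 = 180.5, so τ_1 = 180.5 − 12.12 = 168.4 μs.
γ_1 = 284.5/168.4 = 1.690; β = √(1 − 1/γ²) = √0.6497.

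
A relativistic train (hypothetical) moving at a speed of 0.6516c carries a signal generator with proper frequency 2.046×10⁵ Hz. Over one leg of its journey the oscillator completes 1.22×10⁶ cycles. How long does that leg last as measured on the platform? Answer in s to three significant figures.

Δt = 7.86 s

γ = 1/√(1 − 0.6516²) = 1/√0.5754 = 1.318
Proper time for N cycles: τ = N/f = 1.22×10⁶/(2.046×10⁵) = 5.963×10⁰ s = 5.963 s.
Lab-frame duration Δt = γτ = 1.318 × 5.963 = 7.861 s.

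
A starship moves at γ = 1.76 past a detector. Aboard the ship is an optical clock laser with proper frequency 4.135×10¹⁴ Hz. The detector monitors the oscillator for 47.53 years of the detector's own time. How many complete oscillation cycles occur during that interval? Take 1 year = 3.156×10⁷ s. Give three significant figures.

γ = 1.76
During 47.53 years of lab time, the oscillator's proper time advances by τ = Δt/γ = 47.53/1.760 = 27.01 years = 8.523×10⁸ s.
N = f × τ = 4.135×10¹⁴ × 8.523×10⁸ = 3.524×10²³.

N = 3.52×10²³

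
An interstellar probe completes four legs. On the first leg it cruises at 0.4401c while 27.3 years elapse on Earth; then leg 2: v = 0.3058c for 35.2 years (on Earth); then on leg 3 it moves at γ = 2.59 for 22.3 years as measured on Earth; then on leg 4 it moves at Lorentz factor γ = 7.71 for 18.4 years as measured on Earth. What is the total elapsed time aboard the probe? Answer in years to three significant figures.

Leg 1: γ = 1/√(1 − 0.4401²) = 1/√0.8063 = 1.114; τ_1 = 27.3/1.114 = 24.51 years.
Leg 2: γ = 1/√(1 − 0.3058²) = 1/√0.9065 = 1.050; τ_2 = 35.2/1.050 = 33.51 years.
Leg 3: γ = 2.59; τ_3 = 22.3/2.590 = 8.610 years.
Leg 4: γ = 7.71; τ_4 = 18.4/7.710 = 2.387 years.
Total: 24.51 + 33.51 + 8.610 + 2.387 years.

τ = 69.0 years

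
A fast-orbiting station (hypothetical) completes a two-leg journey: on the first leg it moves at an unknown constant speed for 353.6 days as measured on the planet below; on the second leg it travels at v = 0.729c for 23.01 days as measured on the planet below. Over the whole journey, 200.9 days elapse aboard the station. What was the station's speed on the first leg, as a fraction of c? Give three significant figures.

β = 0.852

Leg 1: speed unknown; τ_1 = 353.6/γ_1.
Leg 2: γ = 1/√(1 − 0.729²) = 1/√0.4686 = 1.461; τ_2 = 23.01/1.461 = 15.75 days.
Total proper time: τ_1 + 15.75 = 200.9, so τ_1 = 200.9 − 15.75 = 185.1 days.
γ_1 = 353.6/185.1 = 1.910; β = √(1 − 1/γ²) = √0.7258.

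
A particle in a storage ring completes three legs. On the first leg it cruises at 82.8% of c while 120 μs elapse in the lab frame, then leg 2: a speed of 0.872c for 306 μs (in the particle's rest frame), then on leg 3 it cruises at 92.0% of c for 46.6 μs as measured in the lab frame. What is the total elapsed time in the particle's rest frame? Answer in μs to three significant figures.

Leg 1: β = 0.828; γ = 1/√(1 − 0.828²) = 1/√0.3144 = 1.783; τ_1 = 120/1.783 = 67.29 μs.
Leg 2: 306 μs is already measured in the particle's rest frame.
Leg 3: β = 0.920; γ = 1/√(1 − 0.920²) = 1/√0.1536 = 2.552; τ_3 = 46.6/2.552 = 18.26 μs.
Total: 67.29 + 306.0 + 18.26 μs.

τ = 392 μs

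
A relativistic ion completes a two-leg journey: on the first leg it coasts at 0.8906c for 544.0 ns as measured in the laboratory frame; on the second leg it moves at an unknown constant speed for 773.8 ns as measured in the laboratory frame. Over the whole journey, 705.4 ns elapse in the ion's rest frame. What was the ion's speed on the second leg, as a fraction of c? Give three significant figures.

Leg 1: γ = 1/√(1 − 0.8906²) = 1/√0.2068 = 2.199; τ_1 = 544.0/2.199 = 247.4 ns.
Leg 2: speed unknown; τ_2 = 773.8/γ_2.
Total proper time: 247.4 + τ_2 = 705.4, so τ_2 = 705.4 − 247.4 = 458.0 ns.
γ_2 = 773.8/458.0 = 1.690; β = √(1 − 1/γ²) = √0.6497.

β = 0.806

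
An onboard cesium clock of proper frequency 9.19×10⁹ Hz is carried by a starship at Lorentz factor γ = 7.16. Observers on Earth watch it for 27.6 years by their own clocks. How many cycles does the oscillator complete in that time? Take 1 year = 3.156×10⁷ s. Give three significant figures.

γ = 7.16
During 27.6 years of lab time, the oscillator's proper time advances by τ = Δt/γ = 27.6/7.160 = 3.855 years = 1.217×10⁸ s.
N = f × τ = 9.19×10⁹ × 1.217×10⁸ = 1.118×10¹⁸.

N = 1.12×10¹⁸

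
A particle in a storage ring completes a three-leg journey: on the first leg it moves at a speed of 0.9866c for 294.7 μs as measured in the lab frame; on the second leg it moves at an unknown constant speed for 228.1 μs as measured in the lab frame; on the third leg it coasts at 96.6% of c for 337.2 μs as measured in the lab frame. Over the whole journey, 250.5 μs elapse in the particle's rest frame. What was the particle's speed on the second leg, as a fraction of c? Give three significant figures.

Leg 1: γ = 1/√(1 − 0.9866²) = 1/√0.02662 = 6.129; τ_1 = 294.7/6.129 = 48.08 μs.
Leg 2: speed unknown; τ_2 = 228.1/γ_2.
Leg 3: β = 0.966; γ = 1/√(1 − 0.966²) = 1/√0.06684 = 3.868; τ_3 = 337.2/3.868 = 87.18 μs.
Total proper time: 48.08 + τ_2 + 87.18 = 250.5, so τ_2 = 250.5 − 135.3 = 115.2 μs.
γ_2 = 228.1/115.2 = 1.979; β = √(1 − 1/γ²) = √0.7448.

β = 0.863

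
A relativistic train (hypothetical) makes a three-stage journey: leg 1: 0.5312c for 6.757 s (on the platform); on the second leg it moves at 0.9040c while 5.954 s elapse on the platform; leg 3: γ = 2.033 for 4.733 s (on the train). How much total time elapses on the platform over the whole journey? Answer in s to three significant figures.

Leg 1: 6.757 s is already measured on the platform.
Leg 2: 5.954 s is already measured on the platform.
Leg 3: γ = 2.033; Δt_3 = 2.033 × 4.733 = 9.622 s.
Total: 6.757 + 5.954 + 9.622 s.

Δt = 22.3 s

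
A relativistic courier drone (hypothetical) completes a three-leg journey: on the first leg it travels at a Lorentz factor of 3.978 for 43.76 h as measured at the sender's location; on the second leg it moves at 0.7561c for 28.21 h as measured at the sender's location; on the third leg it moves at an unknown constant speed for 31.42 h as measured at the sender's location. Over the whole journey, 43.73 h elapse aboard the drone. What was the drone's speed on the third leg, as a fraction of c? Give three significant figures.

β = 0.891

Leg 1: γ = 3.978; τ_1 = 43.76/3.978 = 11.00 h.
Leg 2: γ = 1/√(1 − 0.7561²) = 1/√0.4283 = 1.528; τ_2 = 28.21/1.528 = 18.46 h.
Leg 3: speed unknown; τ_3 = 31.42/γ_3.
Total proper time: 11.00 + 18.46 + τ_3 = 43.73, so τ_3 = 43.73 − 29.46 = 14.27 h.
γ_3 = 31.42/14.27 = 2.202; β = √(1 − 1/γ²) = √0.7938.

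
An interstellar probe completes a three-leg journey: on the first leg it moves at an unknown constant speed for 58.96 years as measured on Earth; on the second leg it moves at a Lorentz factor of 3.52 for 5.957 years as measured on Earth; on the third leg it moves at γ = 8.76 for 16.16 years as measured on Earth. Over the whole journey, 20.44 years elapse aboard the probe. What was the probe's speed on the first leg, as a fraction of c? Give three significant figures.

β = 0.958

Leg 1: speed unknown; τ_1 = 58.96/γ_1.
Leg 2: γ = 3.52; τ_2 = 5.957/3.520 = 1.692 years.
Leg 3: γ = 8.76; τ_3 = 16.16/8.760 = 1.845 years.
Total proper time: τ_1 + 1.692 + 1.845 = 20.44, so τ_1 = 20.44 − 3.537 = 16.90 years.
γ_1 = 58.96/16.90 = 3.488; β = √(1 − 1/γ²) = √0.9178.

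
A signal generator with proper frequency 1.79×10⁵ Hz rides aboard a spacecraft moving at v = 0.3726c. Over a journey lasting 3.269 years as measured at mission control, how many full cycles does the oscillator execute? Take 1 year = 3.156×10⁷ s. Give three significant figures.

γ = 1/√(1 − 0.3726²) = 1/√0.8612 = 1.078
The oscillator's own cycle count is N = f × τ where τ is the proper time aboard the spacecraft. τ = Δt/γ = 3.269/1.078 = 3.034 years = 9.574×10⁷ s.
N = 1.79×10⁵ × 9.574×10⁷ = 1.714×10¹³.

N = 1.71×10¹³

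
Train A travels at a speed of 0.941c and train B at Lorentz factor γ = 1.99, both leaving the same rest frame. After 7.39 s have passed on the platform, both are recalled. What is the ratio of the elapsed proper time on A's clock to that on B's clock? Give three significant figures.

τ_A/τ_B = 0.673

A: γ = 1/√(1 − 0.941²) = 1/√0.1145 = 2.955. B: γ = 1.99.
τ_A/τ_B = γ_B/γ_A = 1.990/2.955 = 0.6734, so τ_A/τ_B = 0.6734.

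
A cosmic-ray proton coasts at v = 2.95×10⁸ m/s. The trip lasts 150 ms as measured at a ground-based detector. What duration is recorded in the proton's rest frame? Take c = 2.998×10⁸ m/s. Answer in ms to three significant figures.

τ = 26.7 ms

β = 2.95×10⁸/2.998×10⁸ = 0.9840; γ = 1/√(1 − 0.9840²) = 5.611
The interval measured at a ground-based detector is the dilated one; the clock in the proton's rest frame measures the proper time τ = Δt/γ = 150/5.611 ms.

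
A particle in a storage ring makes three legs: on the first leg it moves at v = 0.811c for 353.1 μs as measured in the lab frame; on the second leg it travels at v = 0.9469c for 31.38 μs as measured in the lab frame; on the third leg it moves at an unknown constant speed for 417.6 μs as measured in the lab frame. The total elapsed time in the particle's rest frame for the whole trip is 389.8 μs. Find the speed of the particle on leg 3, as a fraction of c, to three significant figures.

β = 0.910

Leg 1: γ = 1/√(1 − 0.811²) = 1/√0.3423 = 1.709; τ_1 = 353.1/1.709 = 206.6 μs.
Leg 2: γ = 1/√(1 − 0.9469²) = 1/√0.1034 = 3.110; τ_2 = 31.38/3.110 = 10.09 μs.
Leg 3: speed unknown; τ_3 = 417.6/γ_3.
Total proper time: 206.6 + 10.09 + τ_3 = 389.8, so τ_3 = 389.8 − 216.7 = 173.1 μs.
γ_3 = 417.6/173.1 = 2.412; β = √(1 − 1/γ²) = √0.8281.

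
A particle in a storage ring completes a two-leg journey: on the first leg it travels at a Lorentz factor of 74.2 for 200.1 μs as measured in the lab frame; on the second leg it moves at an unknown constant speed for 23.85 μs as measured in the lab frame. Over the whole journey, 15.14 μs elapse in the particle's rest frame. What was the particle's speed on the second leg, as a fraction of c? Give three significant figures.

Leg 1: γ = 74.2; τ_1 = 200.1/74.20 = 2.697 μs.
Leg 2: speed unknown; τ_2 = 23.85/γ_2.
Total proper time: 2.697 + τ_2 = 15.14, so τ_2 = 15.14 − 2.697 = 12.44 μs.
γ_2 = 23.85/12.44 = 1.917; β = √(1 − 1/γ²) = √0.7278.

β = 0.853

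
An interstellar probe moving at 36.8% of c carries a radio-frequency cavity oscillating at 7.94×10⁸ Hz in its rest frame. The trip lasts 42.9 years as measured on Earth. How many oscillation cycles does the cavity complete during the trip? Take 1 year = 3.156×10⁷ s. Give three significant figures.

N = 1.00×10¹⁸

β = 0.368; γ = 1/√(1 − 0.368²) = 1/√0.8646 = 1.075
The oscillator's own cycle count is N = f × τ where τ is the proper time aboard the probe. τ = Δt/γ = 42.9/1.075 = 39.89 years = 1.259×10⁹ s.
N = 7.94×10⁸ × 1.259×10⁹ = 9.996×10¹⁷.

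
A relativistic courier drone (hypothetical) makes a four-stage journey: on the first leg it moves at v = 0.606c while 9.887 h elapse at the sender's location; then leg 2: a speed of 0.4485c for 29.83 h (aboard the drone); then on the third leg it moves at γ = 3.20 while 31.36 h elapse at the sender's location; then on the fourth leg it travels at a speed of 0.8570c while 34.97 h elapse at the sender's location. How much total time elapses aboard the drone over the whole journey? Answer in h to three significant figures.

Leg 1: γ = 1/√(1 − 0.606²) = 1/√0.6328 = 1.257; τ_1 = 9.887/1.257 = 7.865 h.
Leg 2: 29.83 h is already measured aboard the drone.
Leg 3: γ = 3.20; τ_3 = 31.36/3.200 = 9.800 h.
Leg 4: γ = 1/√(1 − 0.8570²) = 1/√0.2656 = 1.941; τ_4 = 34.97/1.941 = 18.02 h.
Total: 7.865 + 29.83 + 9.800 + 18.02 h.

τ = 65.5 h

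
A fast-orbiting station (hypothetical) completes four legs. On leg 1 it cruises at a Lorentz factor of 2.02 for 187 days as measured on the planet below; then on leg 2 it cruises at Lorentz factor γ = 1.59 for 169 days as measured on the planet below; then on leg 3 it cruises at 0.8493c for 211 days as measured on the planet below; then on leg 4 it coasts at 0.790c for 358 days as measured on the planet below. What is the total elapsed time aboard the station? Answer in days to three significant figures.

τ = 530 days

Leg 1: γ = 2.02; τ_1 = 187/2.020 = 92.57 days.
Leg 2: γ = 1.59; τ_2 = 169/1.590 = 106.3 days.
Leg 3: γ = 1/√(1 − 0.8493²) = 1/√0.2787 = 1.894; τ_3 = 211/1.894 = 111.4 days.
Leg 4: γ = 1/√(1 − 0.790²) = 1/√0.3759 = 1.631; τ_4 = 358/1.631 = 219.5 days.
Total: 92.57 + 106.3 + 111.4 + 219.5 days.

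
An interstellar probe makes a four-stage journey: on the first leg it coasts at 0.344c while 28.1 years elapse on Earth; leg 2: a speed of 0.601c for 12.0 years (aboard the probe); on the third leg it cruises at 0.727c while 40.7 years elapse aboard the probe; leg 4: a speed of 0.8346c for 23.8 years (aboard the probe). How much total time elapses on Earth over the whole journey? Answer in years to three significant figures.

Δt = 146 years

Leg 1: 28.1 years is already measured on Earth.
Leg 2: γ = 1/√(1 − 0.601²) = 1/√0.6388 = 1.251; Δt_2 = 1.251 × 12.0 = 15.01 years.
Leg 3: γ = 1/√(1 − 0.727²) = 1/√0.4715 = 1.456; Δt_3 = 1.456 × 40.7 = 59.27 years.
Leg 4: γ = 1/√(1 − 0.8346²) = 1/√0.3034 = 1.815; Δt_4 = 1.815 × 23.8 = 43.21 years.
Total: 28.10 + 15.01 + 59.27 + 43.21 years.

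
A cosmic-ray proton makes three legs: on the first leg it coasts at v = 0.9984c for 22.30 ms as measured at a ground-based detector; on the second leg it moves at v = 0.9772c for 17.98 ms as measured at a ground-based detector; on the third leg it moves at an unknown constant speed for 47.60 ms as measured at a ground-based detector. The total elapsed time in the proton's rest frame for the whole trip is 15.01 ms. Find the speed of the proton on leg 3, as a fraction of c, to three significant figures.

Leg 1: γ = 1/√(1 − 0.9984²) = 1/√0.003197 = 17.68; τ_1 = 22.30/17.68 = 1.261 ms.
Leg 2: γ = 1/√(1 − 0.9772²) = 1/√0.04508 = 4.710; τ_2 = 17.98/4.710 = 3.818 ms.
Leg 3: speed unknown; τ_3 = 47.60/γ_3.
Total proper time: 1.261 + 3.818 + τ_3 = 15.01, so τ_3 = 15.01 − 5.079 = 9.931 ms.
γ_3 = 47.60/9.931 = 4.793; β = √(1 − 1/γ²) = √0.9565.

β = 0.978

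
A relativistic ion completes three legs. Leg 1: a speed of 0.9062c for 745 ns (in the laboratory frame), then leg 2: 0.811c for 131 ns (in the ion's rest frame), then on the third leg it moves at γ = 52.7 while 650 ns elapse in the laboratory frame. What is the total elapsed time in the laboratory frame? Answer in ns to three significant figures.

Leg 1: 745 ns is already measured in the laboratory frame.
Leg 2: γ = 1/√(1 − 0.811²) = 1/√0.3423 = 1.709; Δt_2 = 1.709 × 131 = 223.9 ns.
Leg 3: 650 ns is already measured in the laboratory frame.
Total: 745.0 + 223.9 + 650.0 ns.

Δt = 1620 ns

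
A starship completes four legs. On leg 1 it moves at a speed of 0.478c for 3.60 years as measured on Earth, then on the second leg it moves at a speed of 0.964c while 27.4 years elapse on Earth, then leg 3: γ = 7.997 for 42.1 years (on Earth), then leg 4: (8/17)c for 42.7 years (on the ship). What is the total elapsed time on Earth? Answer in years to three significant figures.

Δt = 121 years

Leg 1: 3.60 years is already measured on Earth.
Leg 2: 27.4 years is already measured on Earth.
Leg 3: 42.1 years is already measured on Earth.
Leg 4: γ = 1/√(1 − (8/17)²) = 17/15 ≈ 1.133; Δt_4 = 1.133 × 42.7 = 48.39 years.
Total: 3.600 + 27.40 + 42.10 + 48.39 years.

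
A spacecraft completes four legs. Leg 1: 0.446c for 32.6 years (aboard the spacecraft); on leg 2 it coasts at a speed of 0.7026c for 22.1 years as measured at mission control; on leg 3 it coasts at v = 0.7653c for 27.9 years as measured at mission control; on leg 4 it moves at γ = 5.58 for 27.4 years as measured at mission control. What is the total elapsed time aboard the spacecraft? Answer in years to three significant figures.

Leg 1: 32.6 years is already measured aboard the spacecraft.
Leg 2: γ = 1/√(1 − 0.7026²) = 1/√0.5064 = 1.405; τ_2 = 22.1/1.405 = 15.73 years.
Leg 3: γ = 1/√(1 − 0.7653²) = 1/√0.4143 = 1.554; τ_3 = 27.9/1.554 = 17.96 years.
Leg 4: γ = 5.58; τ_4 = 27.4/5.580 = 4.910 years.
Total: 32.60 + 15.73 + 17.96 + 4.910 years.

τ = 71.2 years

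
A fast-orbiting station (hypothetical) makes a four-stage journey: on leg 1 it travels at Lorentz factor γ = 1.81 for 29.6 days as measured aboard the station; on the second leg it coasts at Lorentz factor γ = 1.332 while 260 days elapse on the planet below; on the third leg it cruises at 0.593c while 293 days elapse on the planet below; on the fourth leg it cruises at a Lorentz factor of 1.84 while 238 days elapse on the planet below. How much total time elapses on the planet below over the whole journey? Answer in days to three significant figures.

Δt = 845 days

Leg 1: γ = 1.81; Δt_1 = 1.810 × 29.6 = 53.58 days.
Leg 2: 260 days is already measured on the planet below.
Leg 3: 293 days is already measured on the planet below.
Leg 4: 238 days is already measured on the planet below.
Total: 53.58 + 260.0 + 293.0 + 238.0 days.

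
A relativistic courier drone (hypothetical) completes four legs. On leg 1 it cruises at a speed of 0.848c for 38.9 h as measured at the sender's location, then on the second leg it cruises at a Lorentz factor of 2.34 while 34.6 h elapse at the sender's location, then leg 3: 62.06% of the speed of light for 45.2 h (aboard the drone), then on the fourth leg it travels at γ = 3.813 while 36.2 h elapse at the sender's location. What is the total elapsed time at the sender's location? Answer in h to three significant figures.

Δt = 167 h

Leg 1: 38.9 h is already measured at the sender's location.
Leg 2: 34.6 h is already measured at the sender's location.
Leg 3: β = 0.6206; γ = 1/√(1 − 0.6206²) = 1/√0.6149 = 1.275; Δt_3 = 1.275 × 45.2 = 57.64 h.
Leg 4: 36.2 h is already measured at the sender's location.
Total: 38.90 + 34.60 + 57.64 + 36.20 h.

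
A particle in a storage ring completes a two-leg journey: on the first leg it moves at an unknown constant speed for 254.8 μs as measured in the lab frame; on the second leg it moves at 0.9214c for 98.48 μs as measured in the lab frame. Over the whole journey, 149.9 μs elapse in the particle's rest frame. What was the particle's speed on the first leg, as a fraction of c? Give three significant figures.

β = 0.899

Leg 1: speed unknown; τ_1 = 254.8/γ_1.
Leg 2: γ = 1/√(1 − 0.9214²) = 1/√0.1510 = 2.573; τ_2 = 98.48/2.573 = 38.27 μs.
Total proper time: τ_1 + 38.27 = 149.9, so τ_1 = 149.9 − 38.27 = 111.6 μs.
γ_1 = 254.8/111.6 = 2.283; β = √(1 − 1/γ²) = √0.8081.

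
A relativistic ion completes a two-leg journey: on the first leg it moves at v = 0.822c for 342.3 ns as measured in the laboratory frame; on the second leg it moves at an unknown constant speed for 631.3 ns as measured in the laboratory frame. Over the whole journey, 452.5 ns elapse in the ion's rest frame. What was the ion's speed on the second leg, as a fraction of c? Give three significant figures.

β = 0.913

Leg 1: γ = 1/√(1 − 0.822²) = 1/√0.3243 = 1.756; τ_1 = 342.3/1.756 = 194.9 ns.
Leg 2: speed unknown; τ_2 = 631.3/γ_2.
Total proper time: 194.9 + τ_2 = 452.5, so τ_2 = 452.5 − 194.9 = 257.6 ns.
γ_2 = 631.3/257.6 = 2.451; β = √(1 − 1/γ²) = √0.8335.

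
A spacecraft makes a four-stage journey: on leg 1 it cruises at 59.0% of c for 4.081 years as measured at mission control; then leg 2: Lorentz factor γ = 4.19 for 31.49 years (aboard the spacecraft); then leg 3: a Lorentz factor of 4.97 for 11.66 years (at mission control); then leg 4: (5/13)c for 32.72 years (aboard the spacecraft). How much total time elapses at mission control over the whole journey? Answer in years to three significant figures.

Δt = 183 years

Leg 1: 4.081 years is already measured at mission control.
Leg 2: γ = 4.19; Δt_2 = 4.190 × 31.49 = 131.9 years.
Leg 3: 11.66 years is already measured at mission control.
Leg 4: γ = 1/√(1 − (5/13)²) = 13/12 ≈ 1.083; Δt_4 = 1.083 × 32.72 = 35.45 years.
Total: 4.081 + 131.9 + 11.66 + 35.45 years.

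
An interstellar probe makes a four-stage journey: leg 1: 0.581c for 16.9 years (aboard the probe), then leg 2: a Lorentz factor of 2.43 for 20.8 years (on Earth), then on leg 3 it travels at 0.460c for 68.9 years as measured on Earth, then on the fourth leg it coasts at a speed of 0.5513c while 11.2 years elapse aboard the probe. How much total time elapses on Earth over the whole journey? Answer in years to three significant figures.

Δt = 124 years

Leg 1: γ = 1/√(1 − 0.581²) = 1/√0.6624 = 1.229; Δt_1 = 1.229 × 16.9 = 20.76 years.
Leg 2: 20.8 years is already measured on Earth.
Leg 3: 68.9 years is already measured on Earth.
Leg 4: γ = 1/√(1 − 0.5513²) = 1/√0.6961 = 1.199; Δt_4 = 1.199 × 11.2 = 13.42 years.
Total: 20.76 + 20.80 + 68.90 + 13.42 years.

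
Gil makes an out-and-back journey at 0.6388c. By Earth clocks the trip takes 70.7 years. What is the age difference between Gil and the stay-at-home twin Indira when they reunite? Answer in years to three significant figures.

Δt − τ = 16.3 years

γ = 1/√(1 − 0.6388²) = 1/√0.5919 = 1.300
Gil's elapsed proper time: τ = 70.7/1.300 = 54.39 years.
Age gap = Δt − τ = 70.7 − 54.39 years.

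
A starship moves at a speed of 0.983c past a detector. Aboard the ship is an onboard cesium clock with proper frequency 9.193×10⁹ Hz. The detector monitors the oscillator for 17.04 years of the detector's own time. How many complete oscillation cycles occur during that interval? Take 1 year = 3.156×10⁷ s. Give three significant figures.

N = 9.08×10¹⁷

γ = 1/√(1 − 0.983²) = 1/√0.03371 = 5.446
During 17.04 years of lab time, the oscillator's proper time advances by τ = Δt/γ = 17.04/5.446 = 3.129 years = 9.874×10⁷ s.
N = f × τ = 9.193×10⁹ × 9.874×10⁷ = 9.077×10¹⁷.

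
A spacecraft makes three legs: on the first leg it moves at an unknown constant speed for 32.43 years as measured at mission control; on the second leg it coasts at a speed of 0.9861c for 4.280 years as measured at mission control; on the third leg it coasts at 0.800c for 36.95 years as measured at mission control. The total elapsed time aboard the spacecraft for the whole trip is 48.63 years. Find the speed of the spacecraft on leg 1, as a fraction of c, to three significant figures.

Leg 1: speed unknown; τ_1 = 32.43/γ_1.
Leg 2: γ = 1/√(1 − 0.9861²) = 1/√0.02761 = 6.019; τ_2 = 4.280/6.019 = 0.7111 years.
Leg 3: γ = 1/√(1 − 0.800²) = 5/3 ≈ 1.667; τ_3 = 36.95/1.667 = 22.17 years.
Total proper time: τ_1 + 0.7111 + 22.17 = 48.63, so τ_1 = 48.63 − 22.88 = 25.75 years.
γ_1 = 32.43/25.75 = 1.259; β = √(1 − 1/γ²) = √0.3696.

β = 0.608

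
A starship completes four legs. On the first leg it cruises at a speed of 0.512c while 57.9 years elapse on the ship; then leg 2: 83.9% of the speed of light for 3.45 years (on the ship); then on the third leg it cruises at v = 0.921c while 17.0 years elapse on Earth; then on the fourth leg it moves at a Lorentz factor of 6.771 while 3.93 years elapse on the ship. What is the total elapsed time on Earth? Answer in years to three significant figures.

Δt = 117 years

Leg 1: γ = 1/√(1 − 0.512²) = 1/√0.7379 = 1.164; Δt_1 = 1.164 × 57.9 = 67.41 years.
Leg 2: β = 0.839; γ = 1/√(1 − 0.839²) = 1/√0.2961 = 1.838; Δt_2 = 1.838 × 3.45 = 6.340 years.
Leg 3: 17.0 years is already measured on Earth.
Leg 4: γ = 6.771; Δt_4 = 6.771 × 3.93 = 26.61 years.
Total: 67.41 + 6.340 + 17.00 + 26.61 years.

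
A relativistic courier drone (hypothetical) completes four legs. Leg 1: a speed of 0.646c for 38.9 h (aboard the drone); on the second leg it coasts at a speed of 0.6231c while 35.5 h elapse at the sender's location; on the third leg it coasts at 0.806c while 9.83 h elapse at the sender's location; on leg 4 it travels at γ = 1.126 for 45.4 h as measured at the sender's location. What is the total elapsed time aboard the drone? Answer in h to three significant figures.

Leg 1: 38.9 h is already measured aboard the drone.
Leg 2: γ = 1/√(1 − 0.6231²) = 1/√0.6117 = 1.279; τ_2 = 35.5/1.279 = 27.77 h.
Leg 3: γ = 1/√(1 − 0.806²) = 1/√0.3504 = 1.689; τ_3 = 9.83/1.689 = 5.819 h.
Leg 4: γ = 1.126; τ_4 = 45.4/1.126 = 40.32 h.
Total: 38.90 + 27.77 + 5.819 + 40.32 h.

τ = 113 h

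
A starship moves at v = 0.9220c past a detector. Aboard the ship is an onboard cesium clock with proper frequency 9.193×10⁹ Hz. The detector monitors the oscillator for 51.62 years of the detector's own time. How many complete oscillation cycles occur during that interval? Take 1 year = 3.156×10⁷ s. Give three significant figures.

γ = 1/√(1 − 0.9220²) = 1/√0.1499 = 2.583
During 51.62 years of lab time, the oscillator's proper time advances by τ = Δt/γ = 51.62/2.583 = 19.99 years = 6.308×10⁸ s.
N = f × τ = 9.193×10⁹ × 6.308×10⁸ = 5.799×10¹⁸.

N = 5.80×10¹⁸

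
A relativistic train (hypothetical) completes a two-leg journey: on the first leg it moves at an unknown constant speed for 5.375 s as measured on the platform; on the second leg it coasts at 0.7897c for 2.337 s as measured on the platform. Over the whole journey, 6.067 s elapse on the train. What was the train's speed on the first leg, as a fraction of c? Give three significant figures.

Leg 1: speed unknown; τ_1 = 5.375/γ_1.
Leg 2: γ = 1/√(1 − 0.7897²) = 1/√0.3764 = 1.630; τ_2 = 2.337/1.630 = 1.434 s.
Total proper time: τ_1 + 1.434 = 6.067, so τ_1 = 6.067 − 1.434 = 4.633 s.
γ_1 = 5.375/4.633 = 1.160; β = √(1 − 1/γ²) = √0.2570.

β = 0.507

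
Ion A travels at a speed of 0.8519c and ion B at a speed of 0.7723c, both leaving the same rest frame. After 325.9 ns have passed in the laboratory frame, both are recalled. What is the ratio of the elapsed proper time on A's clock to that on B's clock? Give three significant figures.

A: γ = 1/√(1 − 0.8519²) = 1/√0.2743 = 1.909. B: γ = 1/√(1 − 0.7723²) = 1/√0.4036 = 1.574.
τ_A/τ_B = γ_B/γ_A = 1.574/1.909 = 0.8244, so τ_A/τ_B = 0.8244.

τ_A/τ_B = 0.824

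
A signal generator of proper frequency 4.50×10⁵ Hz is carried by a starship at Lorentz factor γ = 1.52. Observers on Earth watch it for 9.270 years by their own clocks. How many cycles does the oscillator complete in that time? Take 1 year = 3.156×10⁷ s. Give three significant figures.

γ = 1.52
During 9.270 years of lab time, the oscillator's proper time advances by τ = Δt/γ = 9.270/1.520 = 6.099 years = 1.925×10⁸ s.
N = f × τ = 4.50×10⁵ × 1.925×10⁸ = 8.661×10¹³.

N = 8.66×10¹³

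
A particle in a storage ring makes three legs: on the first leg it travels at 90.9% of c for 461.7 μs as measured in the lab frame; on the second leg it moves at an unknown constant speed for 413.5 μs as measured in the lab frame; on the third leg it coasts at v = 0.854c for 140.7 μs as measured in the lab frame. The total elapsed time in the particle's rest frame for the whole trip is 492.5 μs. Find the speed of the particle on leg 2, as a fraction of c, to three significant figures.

Leg 1: β = 0.909; γ = 1/√(1 − 0.909²) = 1/√0.1737 = 2.399; τ_1 = 461.7/2.399 = 192.4 μs.
Leg 2: speed unknown; τ_2 = 413.5/γ_2.
Leg 3: γ = 1/√(1 − 0.854²) = 1/√0.2707 = 1.922; τ_3 = 140.7/1.922 = 73.20 μs.
Total proper time: 192.4 + τ_2 + 73.20 = 492.5, so τ_2 = 492.5 − 265.6 = 226.9 μs.
γ_2 = 413.5/226.9 = 1.823; β = √(1 − 1/γ²) = √0.6990.

β = 0.836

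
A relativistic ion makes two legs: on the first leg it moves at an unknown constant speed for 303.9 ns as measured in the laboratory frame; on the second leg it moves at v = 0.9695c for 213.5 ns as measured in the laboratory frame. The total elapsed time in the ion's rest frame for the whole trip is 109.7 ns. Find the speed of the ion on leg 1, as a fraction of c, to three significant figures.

β = 0.982

Leg 1: speed unknown; τ_1 = 303.9/γ_1.
Leg 2: γ = 1/√(1 − 0.9695²) = 1/√0.06007 = 4.080; τ_2 = 213.5/4.080 = 52.33 ns.
Total proper time: τ_1 + 52.33 = 109.7, so τ_1 = 109.7 − 52.33 = 57.37 ns.
γ_1 = 303.9/57.37 = 5.297; β = √(1 − 1/γ²) = √0.9644.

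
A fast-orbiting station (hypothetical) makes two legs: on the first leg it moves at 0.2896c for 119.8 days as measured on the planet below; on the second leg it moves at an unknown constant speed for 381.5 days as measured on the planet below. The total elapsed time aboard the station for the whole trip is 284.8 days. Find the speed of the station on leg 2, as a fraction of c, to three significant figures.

β = 0.895

Leg 1: γ = 1/√(1 − 0.2896²) = 1/√0.9161 = 1.045; τ_1 = 119.8/1.045 = 114.7 days.
Leg 2: speed unknown; τ_2 = 381.5/γ_2.
Total proper time: 114.7 + τ_2 = 284.8, so τ_2 = 284.8 − 114.7 = 170.1 days.
γ_2 = 381.5/170.1 = 2.242; β = √(1 − 1/γ²) = √0.8011.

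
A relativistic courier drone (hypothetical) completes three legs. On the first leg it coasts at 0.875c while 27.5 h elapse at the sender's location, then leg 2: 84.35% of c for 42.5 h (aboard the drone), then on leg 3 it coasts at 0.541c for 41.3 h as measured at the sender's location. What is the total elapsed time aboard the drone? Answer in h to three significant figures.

τ = 90.5 h

Leg 1: γ = 1/√(1 − 0.875²) = 1/√0.2344 = 2.066; τ_1 = 27.5/2.066 = 13.31 h.
Leg 2: 42.5 h is already measured aboard the drone.
Leg 3: γ = 1/√(1 − 0.541²) = 1/√0.7073 = 1.189; τ_3 = 41.3/1.189 = 34.73 h.
Total: 13.31 + 42.50 + 34.73 h.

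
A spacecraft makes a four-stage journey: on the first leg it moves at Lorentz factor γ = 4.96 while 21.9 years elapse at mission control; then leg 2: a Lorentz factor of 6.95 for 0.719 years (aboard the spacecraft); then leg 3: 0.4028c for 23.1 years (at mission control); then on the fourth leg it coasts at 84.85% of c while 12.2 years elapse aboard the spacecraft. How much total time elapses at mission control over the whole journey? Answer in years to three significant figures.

Δt = 73.1 years

Leg 1: 21.9 years is already measured at mission control.
Leg 2: γ = 6.95; Δt_2 = 6.950 × 0.719 = 4.997 years.
Leg 3: 23.1 years is already measured at mission control.
Leg 4: β = 0.8485; γ = 1/√(1 − 0.8485²) = 1/√0.2800 = 1.890; Δt_4 = 1.890 × 12.2 = 23.05 years.
Total: 21.90 + 4.997 + 23.10 + 23.05 years.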